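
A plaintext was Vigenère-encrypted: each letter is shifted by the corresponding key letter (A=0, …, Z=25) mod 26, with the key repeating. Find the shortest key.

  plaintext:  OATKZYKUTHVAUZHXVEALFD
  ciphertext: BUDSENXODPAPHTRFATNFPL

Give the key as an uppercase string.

  i= 0: B-O = 13 → N
  i= 1: U-A = 20 → U
  i= 2: D-T = 10 → K
  i= 3: S-K =  8 → I
  i= 4: E-Z =  5 → F
  i= 5: N-Y = 15 → P
  i= 6: X-K = 13 → N
  i= 7: O-U = 20 → U
  i= 8: D-T = 10 → K
  i= 9: P-H =  8 → I
  i=10: A-V =  5 → F
  i=11: P-A = 15 → P
  i=12: H-U = 13 → N
  i=13: T-Z = 20 → U
  i=14: R-H = 10 → K
  i=15: F-X =  8 → I
  i=16: A-V =  5 → F
  i=17: T-E = 15 → P
  i=18: N-A = 13 → N
  i=19: F-L = 20 → U
  i=20: P-F = 10 → K
  i=21: L-D =  8 → I
  shifts repeat with period 6: NUKIFP

NUKIFP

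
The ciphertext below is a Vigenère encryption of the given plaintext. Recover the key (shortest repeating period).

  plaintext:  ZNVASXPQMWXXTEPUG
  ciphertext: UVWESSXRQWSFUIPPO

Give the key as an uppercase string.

  i= 0: U-Z = 21 → V
  i= 1: V-N =  8 → I
  i= 2: W-V =  1 → B
  i= 3: E-A =  4 → E
  i= 4: S-S =  0 → A
  i= 5: S-X = 21 → V
  i= 6: X-P =  8 → I
  i= 7: R-Q =  1 → B
  i= 8: Q-M =  4 → E
  i= 9: W-W =  0 → A
  i=10: S-X = 21 → V
  i=11: F-X =  8 → I
  i=12: U-T =  1 → B
  i=13: I-E =  4 → E
  i=14: P-P =  0 → A
  i=15: P-U = 21 → V
  i=16: O-G =  8 → I
  shifts repeat with period 5: VIBEA

VIBEA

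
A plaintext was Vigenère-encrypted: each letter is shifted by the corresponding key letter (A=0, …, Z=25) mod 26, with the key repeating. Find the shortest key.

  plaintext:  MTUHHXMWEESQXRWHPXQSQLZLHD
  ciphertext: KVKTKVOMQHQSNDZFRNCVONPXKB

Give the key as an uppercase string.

YCQMD

  i= 0: K-M = 24 → Y
  i= 1: V-T =  2 → C
  i= 2: K-U = 16 → Q
  i= 3: T-H = 12 → M
  i= 4: K-H =  3 → D
  i= 5: V-X = 24 → Y
  i= 6: O-M =  2 → C
  i= 7: M-W = 16 → Q
  i= 8: Q-E = 12 → M
  i= 9: H-E =  3 → D
  i=10: Q-S = 24 → Y
  i=11: S-Q =  2 → C
  i=12: N-X = 16 → Q
  i=13: D-R = 12 → M
  i=14: Z-W =  3 → D
  i=15: F-H = 24 → Y
  i=16: R-P =  2 → C
  i=17: N-X = 16 → Q
  i=18: C-Q = 12 → M
  i=19: V-S =  3 → D
  i=20: O-Q = 24 → Y
  i=21: N-L =  2 → C
  i=22: P-Z = 16 → Q
  i=23: X-L = 12 → M
  i=24: K-H =  3 → D
  i=25: B-D = 24 → Y
  shifts repeat with period 5: YCQMD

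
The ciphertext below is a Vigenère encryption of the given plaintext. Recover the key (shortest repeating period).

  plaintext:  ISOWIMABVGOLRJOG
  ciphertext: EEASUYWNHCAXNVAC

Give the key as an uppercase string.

WMM

  i= 0: E-I = 22 → W
  i= 1: E-S = 12 → M
  i= 2: A-O = 12 → M
  i= 3: S-W = 22 → W
  i= 4: U-I = 12 → M
  i= 5: Y-M = 12 → M
  i= 6: W-A = 22 → W
  i= 7: N-B = 12 → M
  i= 8: H-V = 12 → M
  i= 9: C-G = 22 → W
  i=10: A-O = 12 → M
  i=11: X-L = 12 → M
  i=12: N-R = 22 → W
  i=13: V-J = 12 → M
  i=14: A-O = 12 → M
  i=15: C-G = 22 → W
  shifts repeat with period 3: WMM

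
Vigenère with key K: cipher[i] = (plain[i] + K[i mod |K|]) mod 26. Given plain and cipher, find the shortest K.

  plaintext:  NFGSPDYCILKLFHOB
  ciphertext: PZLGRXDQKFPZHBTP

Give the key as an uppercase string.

  i= 0: P-N =  2 → C
  i= 1: Z-F = 20 → U
  i= 2: L-G =  5 → F
  i= 3: G-S = 14 → O
  i= 4: R-P =  2 → C
  i= 5: X-D = 20 → U
  i= 6: D-Y =  5 → F
  i= 7: Q-C = 14 → O
  i= 8: K-I =  2 → C
  i= 9: F-L = 20 → U
  i=10: P-K =  5 → F
  i=11: Z-L = 14 → O
  i=12: H-F =  2 → C
  i=13: B-H = 20 → U
  i=14: T-O =  5 → F
  i=15: P-B = 14 → O
  shifts repeat with period 4: CUFO

CUFO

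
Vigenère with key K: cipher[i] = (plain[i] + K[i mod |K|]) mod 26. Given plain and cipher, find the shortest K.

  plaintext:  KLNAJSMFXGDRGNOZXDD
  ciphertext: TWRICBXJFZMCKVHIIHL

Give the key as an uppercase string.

  i= 0: T-K =  9 → J
  i= 1: W-L = 11 → L
  i= 2: R-N =  4 → E
  i= 3: I-A =  8 → I
  i= 4: C-J = 19 → T
  i= 5: B-S =  9 → J
  i= 6: X-M = 11 → L
  i= 7: J-F =  4 → E
  i= 8: F-X =  8 → I
  i= 9: Z-G = 19 → T
  i=10: M-D =  9 → J
  i=11: C-R = 11 → L
  i=12: K-G =  4 → E
  i=13: V-N =  8 → I
  i=14: H-O = 19 → T
  i=15: I-Z =  9 → J
  i=16: I-X = 11 → L
  i=17: H-D =  4 → E
  i=18: L-D =  8 → I
  shifts repeat with period 5: JLEIT

JLEIT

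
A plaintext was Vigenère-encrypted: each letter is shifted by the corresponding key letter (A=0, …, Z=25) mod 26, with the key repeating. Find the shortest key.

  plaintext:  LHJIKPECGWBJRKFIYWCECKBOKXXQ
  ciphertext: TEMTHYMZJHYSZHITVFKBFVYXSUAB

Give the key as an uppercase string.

IXDLXJ

  i= 0: T-L =  8 → I
  i= 1: E-H = 23 → X
  i= 2: M-J =  3 → D
  i= 3: T-I = 11 → L
  i= 4: H-K = 23 → X
  i= 5: Y-P =  9 → J
  i= 6: M-E =  8 → I
  i= 7: Z-C = 23 → X
  i= 8: J-G =  3 → D
  i= 9: H-W = 11 → L
  i=10: Y-B = 23 → X
  i=11: S-J =  9 → J
  i=12: Z-R =  8 → I
  i=13: H-K = 23 → X
  i=14: I-F =  3 → D
  i=15: T-I = 11 → L
  i=16: V-Y = 23 → X
  i=17: F-W =  9 → J
  i=18: K-C =  8 → I
  i=19: B-E = 23 → X
  i=20: F-C =  3 → D
  i=21: V-K = 11 → L
  i=22: Y-B = 23 → X
  i=23: X-O =  9 → J
  i=24: S-K =  8 → I
  i=25: U-X = 23 → X
  i=26: A-X =  3 → D
  i=27: B-Q = 11 → L
  shifts repeat with period 6: IXDLXJ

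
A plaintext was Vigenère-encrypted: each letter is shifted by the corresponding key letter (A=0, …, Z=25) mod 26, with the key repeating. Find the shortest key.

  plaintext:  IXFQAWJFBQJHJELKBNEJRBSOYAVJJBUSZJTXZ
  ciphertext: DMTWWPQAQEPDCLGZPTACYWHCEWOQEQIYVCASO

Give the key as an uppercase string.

  i= 0: D-I = 21 → V
  i= 1: M-X = 15 → P
  i= 2: T-F = 14 → O
  i= 3: W-Q =  6 → G
  i= 4: W-A = 22 → W
  i= 5: P-W = 19 → T
  i= 6: Q-J =  7 → H
  i= 7: A-F = 21 → V
  i= 8: Q-B = 15 → P
  i= 9: E-Q = 14 → O
  i=10: P-J =  6 → G
  i=11: D-H = 22 → W
  i=12: C-J = 19 → T
  i=13: L-E =  7 → H
  i=14: G-L = 21 → V
  i=15: Z-K = 15 → P
  i=16: P-B = 14 → O
  i=17: T-N =  6 → G
  i=18: A-E = 22 → W
  i=19: C-J = 19 → T
  i=20: Y-R =  7 → H
  i=21: W-B = 21 → V
  i=22: H-S = 15 → P
  i=23: C-O = 14 → O
  i=24: E-Y =  6 → G
  i=25: W-A = 22 → W
  i=26: O-V = 19 → T
  i=27: Q-J =  7 → H
  i=28: E-J = 21 → V
  i=29: Q-B = 15 → P
  i=30: I-U = 14 → O
  i=31: Y-S =  6 → G
  i=32: V-Z = 22 → W
  i=33: C-J = 19 → T
  i=34: A-T =  7 → H
  i=35: S-X = 21 → V
  i=36: O-Z = 15 → P
  shifts repeat with period 7: VPOGWTH

VPOGWTH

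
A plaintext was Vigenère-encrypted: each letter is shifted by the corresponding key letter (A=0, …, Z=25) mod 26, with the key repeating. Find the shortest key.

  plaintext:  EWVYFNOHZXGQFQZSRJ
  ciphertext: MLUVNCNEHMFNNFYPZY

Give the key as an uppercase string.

IPZX

  i= 0: M-E =  8 → I
  i= 1: L-W = 15 → P
  i= 2: U-V = 25 → Z
  i= 3: V-Y = 23 → X
  i= 4: N-F =  8 → I
  i= 5: C-N = 15 → P
  i= 6: N-O = 25 → Z
  i= 7: E-H = 23 → X
  i= 8: H-Z =  8 → I
  i= 9: M-X = 15 → P
  i=10: F-G = 25 → Z
  i=11: N-Q = 23 → X
  i=12: N-F =  8 → I
  i=13: F-Q = 15 → P
  i=14: Y-Z = 25 → Z
  i=15: P-S = 23 → X
  i=16: Z-R =  8 → I
  i=17: Y-J = 15 → P
  shifts repeat with period 4: IPZX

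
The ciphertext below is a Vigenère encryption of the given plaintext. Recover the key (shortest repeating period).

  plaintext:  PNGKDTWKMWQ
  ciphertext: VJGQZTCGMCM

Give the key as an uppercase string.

  i= 0: V-P =  6 → G
  i= 1: J-N = 22 → W
  i= 2: G-G =  0 → A
  i= 3: Q-K =  6 → G
  i= 4: Z-D = 22 → W
  i= 5: T-T =  0 → A
  i= 6: C-W =  6 → G
  i= 7: G-K = 22 → W
  i= 8: M-M =  0 → A
  i= 9: C-W =  6 → G
  i=10: M-Q = 22 → W
  shifts repeat with period 3: GWA

GWA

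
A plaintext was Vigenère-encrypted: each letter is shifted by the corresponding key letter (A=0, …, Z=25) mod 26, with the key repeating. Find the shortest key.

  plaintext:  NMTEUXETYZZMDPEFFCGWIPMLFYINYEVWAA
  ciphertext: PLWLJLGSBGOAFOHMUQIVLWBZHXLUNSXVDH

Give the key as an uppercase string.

CZDHPO

  i= 0: P-N =  2 → C
  i= 1: L-M = 25 → Z
  i= 2: W-T =  3 → D
  i= 3: L-E =  7 → H
  i= 4: J-U = 15 → P
  i= 5: L-X = 14 → O
  i= 6: G-E =  2 → C
  i= 7: S-T = 25 → Z
  i= 8: B-Y =  3 → D
  i= 9: G-Z =  7 → H
  i=10: O-Z = 15 → P
  i=11: A-M = 14 → O
  i=12: F-D =  2 → C
  i=13: O-P = 25 → Z
  i=14: H-E =  3 → D
  i=15: M-F =  7 → H
  i=16: U-F = 15 → P
  i=17: Q-C = 14 → O
  i=18: I-G =  2 → C
  i=19: V-W = 25 → Z
  i=20: L-I =  3 → D
  i=21: W-P =  7 → H
  i=22: B-M = 15 → P
  i=23: Z-L = 14 → O
  i=24: H-F =  2 → C
  i=25: X-Y = 25 → Z
  i=26: L-I =  3 → D
  i=27: U-N =  7 → H
  i=28: N-Y = 15 → P
  i=29: S-E = 14 → O
  i=30: X-V =  2 → C
  i=31: V-W = 25 → Z
  i=32: D-A =  3 → D
  i=33: H-A =  7 → H
  shifts repeat with period 6: CZDHPO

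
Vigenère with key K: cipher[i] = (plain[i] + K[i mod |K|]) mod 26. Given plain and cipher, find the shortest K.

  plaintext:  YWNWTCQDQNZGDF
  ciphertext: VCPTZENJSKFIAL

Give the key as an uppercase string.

XGC

  i= 0: V-Y = 23 → X
  i= 1: C-W =  6 → G
  i= 2: P-N =  2 → C
  i= 3: T-W = 23 → X
  i= 4: Z-T =  6 → G
  i= 5: E-C =  2 → C
  i= 6: N-Q = 23 → X
  i= 7: J-D =  6 → G
  i= 8: S-Q =  2 → C
  i= 9: K-N = 23 → X
  i=10: F-Z =  6 → G
  i=11: I-G =  2 → C
  i=12: A-D = 23 → X
  i=13: L-F =  6 → G
  shifts repeat with period 3: XGC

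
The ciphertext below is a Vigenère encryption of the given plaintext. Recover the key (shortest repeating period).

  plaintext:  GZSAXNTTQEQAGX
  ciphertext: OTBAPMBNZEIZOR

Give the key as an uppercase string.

IUJASZ

  i= 0: O-G =  8 → I
  i= 1: T-Z = 20 → U
  i= 2: B-S =  9 → J
  i= 3: A-A =  0 → A
  i= 4: P-X = 18 → S
  i= 5: M-N = 25 → Z
  i= 6: B-T =  8 → I
  i= 7: N-T = 20 → U
  i= 8: Z-Q =  9 → J
  i= 9: E-E =  0 → A
  i=10: I-Q = 18 → S
  i=11: Z-A = 25 → Z
  i=12: O-G =  8 → I
  i=13: R-X = 20 → U
  shifts repeat with period 6: IUJASZ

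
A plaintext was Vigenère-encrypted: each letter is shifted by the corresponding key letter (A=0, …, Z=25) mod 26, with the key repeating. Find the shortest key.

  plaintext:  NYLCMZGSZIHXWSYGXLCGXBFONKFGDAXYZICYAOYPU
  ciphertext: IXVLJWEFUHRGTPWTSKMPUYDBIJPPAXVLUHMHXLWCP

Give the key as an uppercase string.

  i= 0: I-N = 21 → V
  i= 1: X-Y = 25 → Z
  i= 2: V-L = 10 → K
  i= 3: L-C =  9 → J
  i= 4: J-M = 23 → X
  i= 5: W-Z = 23 → X
  i= 6: E-G = 24 → Y
  i= 7: F-S = 13 → N
  i= 8: U-Z = 21 → V
  i= 9: H-I = 25 → Z
  i=10: R-H = 10 → K
  i=11: G-X =  9 → J
  i=12: T-W = 23 → X
  i=13: P-S = 23 → X
  i=14: W-Y = 24 → Y
  i=15: T-G = 13 → N
  i=16: S-X = 21 → V
  i=17: K-L = 25 → Z
  i=18: M-C = 10 → K
  i=19: P-G =  9 → J
  i=20: U-X = 23 → X
  i=21: Y-B = 23 → X
  i=22: D-F = 24 → Y
  i=23: B-O = 13 → N
  i=24: I-N = 21 → V
  i=25: J-K = 25 → Z
  i=26: P-F = 10 → K
  i=27: P-G =  9 → J
  i=28: A-D = 23 → X
  i=29: X-A = 23 → X
  i=30: V-X = 24 → Y
  i=31: L-Y = 13 → N
  i=32: U-Z = 21 → V
  i=33: H-I = 25 → Z
  i=34: M-C = 10 → K
  i=35: H-Y =  9 → J
  i=36: X-A = 23 → X
  i=37: L-O = 23 → X
  i=38: W-Y = 24 → Y
  i=39: C-P = 13 → N
  i=40: P-U = 21 → V
  shifts repeat with period 8: VZKJXXYN

VZKJXXYN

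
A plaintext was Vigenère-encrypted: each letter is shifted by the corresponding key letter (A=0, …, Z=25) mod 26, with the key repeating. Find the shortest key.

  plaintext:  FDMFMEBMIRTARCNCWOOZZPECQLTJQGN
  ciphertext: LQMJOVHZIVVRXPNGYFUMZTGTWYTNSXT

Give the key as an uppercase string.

  i= 0: L-F =  6 → G
  i= 1: Q-D = 13 → N
  i= 2: M-M =  0 → A
  i= 3: J-F =  4 → E
  i= 4: O-M =  2 → C
  i= 5: V-E = 17 → R
  i= 6: H-B =  6 → G
  i= 7: Z-M = 13 → N
  i= 8: I-I =  0 → A
  i= 9: V-R =  4 → E
  i=10: V-T =  2 → C
  i=11: R-A = 17 → R
  i=12: X-R =  6 → G
  i=13: P-C = 13 → N
  i=14: N-N =  0 → A
  i=15: G-C =  4 → E
  i=16: Y-W =  2 → C
  i=17: F-O = 17 → R
  i=18: U-O =  6 → G
  i=19: M-Z = 13 → N
  i=20: Z-Z =  0 → A
  i=21: T-P =  4 → E
  i=22: G-E =  2 → C
  i=23: T-C = 17 → R
  i=24: W-Q =  6 → G
  i=25: Y-L = 13 → N
  i=26: T-T =  0 → A
  i=27: N-J =  4 → E
  i=28: S-Q =  2 → C
  i=29: X-G = 17 → R
  i=30: T-N =  6 → G
  shifts repeat with period 6: GNAECR

GNAECR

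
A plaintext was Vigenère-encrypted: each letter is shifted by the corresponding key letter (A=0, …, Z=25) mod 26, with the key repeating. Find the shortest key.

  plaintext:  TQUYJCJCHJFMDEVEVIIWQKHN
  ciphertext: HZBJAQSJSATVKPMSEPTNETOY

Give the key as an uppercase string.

OJHLR

  i= 0: H-T = 14 → O
  i= 1: Z-Q =  9 → J
  i= 2: B-U =  7 → H
  i= 3: J-Y = 11 → L
  i= 4: A-J = 17 → R
  i= 5: Q-C = 14 → O
  i= 6: S-J =  9 → J
  i= 7: J-C =  7 → H
  i= 8: S-H = 11 → L
  i= 9: A-J = 17 → R
  i=10: T-F = 14 → O
  i=11: V-M =  9 → J
  i=12: K-D =  7 → H
  i=13: P-E = 11 → L
  i=14: M-V = 17 → R
  i=15: S-E = 14 → O
  i=16: E-V =  9 → J
  i=17: P-I =  7 → H
  i=18: T-I = 11 → L
  i=19: N-W = 17 → R
  i=20: E-Q = 14 → O
  i=21: T-K =  9 → J
  i=22: O-H =  7 → H
  i=23: Y-N = 11 → L
  shifts repeat with period 5: OJHLR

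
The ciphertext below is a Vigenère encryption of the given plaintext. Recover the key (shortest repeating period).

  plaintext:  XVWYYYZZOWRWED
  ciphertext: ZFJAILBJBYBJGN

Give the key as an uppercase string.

CKN

  i= 0: Z-X =  2 → C
  i= 1: F-V = 10 → K
  i= 2: J-W = 13 → N
  i= 3: A-Y =  2 → C
  i= 4: I-Y = 10 → K
  i= 5: L-Y = 13 → N
  i= 6: B-Z =  2 → C
  i= 7: J-Z = 10 → K
  i= 8: B-O = 13 → N
  i= 9: Y-W =  2 → C
  i=10: B-R = 10 → K
  i=11: J-W = 13 → N
  i=12: G-E =  2 → C
  i=13: N-D = 10 → K
  shifts repeat with period 3: CKN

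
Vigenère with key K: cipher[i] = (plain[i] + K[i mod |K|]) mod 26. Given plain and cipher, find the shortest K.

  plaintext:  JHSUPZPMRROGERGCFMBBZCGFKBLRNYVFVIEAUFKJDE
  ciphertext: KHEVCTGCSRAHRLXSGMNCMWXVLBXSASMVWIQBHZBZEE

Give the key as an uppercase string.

  i= 0: K-J =  1 → B
  i= 1: H-H =  0 → A
  i= 2: E-S = 12 → M
  i= 3: V-U =  1 → B
  i= 4: C-P = 13 → N
  i= 5: T-Z = 20 → U
  i= 6: G-P = 17 → R
  i= 7: C-M = 16 → Q
  i= 8: S-R =  1 → B
  i= 9: R-R =  0 → A
  i=10: A-O = 12 → M
  i=11: H-G =  1 → B
  i=12: R-E = 13 → N
  i=13: L-R = 20 → U
  i=14: X-G = 17 → R
  i=15: S-C = 16 → Q
  i=16: G-F =  1 → B
  i=17: M-M =  0 → A
  i=18: N-B = 12 → M
  i=19: C-B =  1 → B
  i=20: M-Z = 13 → N
  i=21: W-C = 20 → U
  i=22: X-G = 17 → R
  i=23: V-F = 16 → Q
  i=24: L-K =  1 → B
  i=25: B-B =  0 → A
  i=26: X-L = 12 → M
  i=27: S-R =  1 → B
  i=28: A-N = 13 → N
  i=29: S-Y = 20 → U
  i=30: M-V = 17 → R
  i=31: V-F = 16 → Q
  i=32: W-V =  1 → B
  i=33: I-I =  0 → A
  i=34: Q-E = 12 → M
  i=35: B-A =  1 → B
  i=36: H-U = 13 → N
  i=37: Z-F = 20 → U
  i=38: B-K = 17 → R
  i=39: Z-J = 16 → Q
  i=40: E-D =  1 → B
  i=41: E-E =  0 → A
  shifts repeat with period 8: BAMBNURQ

BAMBNURQ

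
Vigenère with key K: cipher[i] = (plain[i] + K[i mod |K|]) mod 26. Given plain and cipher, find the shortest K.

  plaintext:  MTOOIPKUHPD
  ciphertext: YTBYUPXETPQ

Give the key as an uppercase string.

  i= 0: Y-M = 12 → M
  i= 1: T-T =  0 → A
  i= 2: B-O = 13 → N
  i= 3: Y-O = 10 → K
  i= 4: U-I = 12 → M
  i= 5: P-P =  0 → A
  i= 6: X-K = 13 → N
  i= 7: E-U = 10 → K
  i= 8: T-H = 12 → M
  i= 9: P-P =  0 → A
  i=10: Q-D = 13 → N
  shifts repeat with period 4: MANK

MANK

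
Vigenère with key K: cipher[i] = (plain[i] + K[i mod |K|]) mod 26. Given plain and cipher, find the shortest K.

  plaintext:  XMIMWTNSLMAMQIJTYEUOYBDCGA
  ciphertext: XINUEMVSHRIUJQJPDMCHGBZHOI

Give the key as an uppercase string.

  i= 0: X-X =  0 → A
  i= 1: I-M = 22 → W
  i= 2: N-I =  5 → F
  i= 3: U-M =  8 → I
  i= 4: E-W =  8 → I
  i= 5: M-T = 19 → T
  i= 6: V-N =  8 → I
  i= 7: S-S =  0 → A
  i= 8: H-L = 22 → W
  i= 9: R-M =  5 → F
  i=10: I-A =  8 → I
  i=11: U-M =  8 → I
  i=12: J-Q = 19 → T
  i=13: Q-I =  8 → I
  i=14: J-J =  0 → A
  i=15: P-T = 22 → W
  i=16: D-Y =  5 → F
  i=17: M-E =  8 → I
  i=18: C-U =  8 → I
  i=19: H-O = 19 → T
  i=20: G-Y =  8 → I
  i=21: B-B =  0 → A
  i=22: Z-D = 22 → W
  i=23: H-C =  5 → F
  i=24: O-G =  8 → I
  i=25: I-A =  8 → I
  shifts repeat with period 7: AWFIITI

AWFIITI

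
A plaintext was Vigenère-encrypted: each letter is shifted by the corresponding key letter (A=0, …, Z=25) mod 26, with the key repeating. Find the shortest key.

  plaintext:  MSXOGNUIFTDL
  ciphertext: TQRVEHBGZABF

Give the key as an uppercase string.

HYU

  i= 0: T-M =  7 → H
  i= 1: Q-S = 24 → Y
  i= 2: R-X = 20 → U
  i= 3: V-O =  7 → H
  i= 4: E-G = 24 → Y
  i= 5: H-N = 20 → U
  i= 6: B-U =  7 → H
  i= 7: G-I = 24 → Y
  i= 8: Z-F = 20 → U
  i= 9: A-T =  7 → H
  i=10: B-D = 24 → Y
  i=11: F-L = 20 → U
  shifts repeat with period 3: HYU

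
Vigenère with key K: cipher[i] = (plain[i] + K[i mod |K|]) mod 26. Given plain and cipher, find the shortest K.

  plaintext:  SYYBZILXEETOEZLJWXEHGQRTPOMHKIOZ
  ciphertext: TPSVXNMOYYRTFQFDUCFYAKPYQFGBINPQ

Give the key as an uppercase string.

BRUUYF

  i= 0: T-S =  1 → B
  i= 1: P-Y = 17 → R
  i= 2: S-Y = 20 → U
  i= 3: V-B = 20 → U
  i= 4: X-Z = 24 → Y
  i= 5: N-I =  5 → F
  i= 6: M-L =  1 → B
  i= 7: O-X = 17 → R
  i= 8: Y-E = 20 → U
  i= 9: Y-E = 20 → U
  i=10: R-T = 24 → Y
  i=11: T-O =  5 → F
  i=12: F-E =  1 → B
  i=13: Q-Z = 17 → R
  i=14: F-L = 20 → U
  i=15: D-J = 20 → U
  i=16: U-W = 24 → Y
  i=17: C-X =  5 → F
  i=18: F-E =  1 → B
  i=19: Y-H = 17 → R
  i=20: A-G = 20 → U
  i=21: K-Q = 20 → U
  i=22: P-R = 24 → Y
  i=23: Y-T =  5 → F
  i=24: Q-P =  1 → B
  i=25: F-O = 17 → R
  i=26: G-M = 20 → U
  i=27: B-H = 20 → U
  i=28: I-K = 24 → Y
  i=29: N-I =  5 → F
  i=30: P-O =  1 → B
  i=31: Q-Z = 17 → R
  shifts repeat with period 6: BRUUYF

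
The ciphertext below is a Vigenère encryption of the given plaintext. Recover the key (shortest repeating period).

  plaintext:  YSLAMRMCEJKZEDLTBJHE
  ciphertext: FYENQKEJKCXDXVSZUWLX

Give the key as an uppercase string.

HGTNETS

  i= 0: F-Y =  7 → H
  i= 1: Y-S =  6 → G
  i= 2: E-L = 19 → T
  i= 3: N-A = 13 → N
  i= 4: Q-M =  4 → E
  i= 5: K-R = 19 → T
  i= 6: E-M = 18 → S
  i= 7: J-C =  7 → H
  i= 8: K-E =  6 → G
  i= 9: C-J = 19 → T
  i=10: X-K = 13 → N
  i=11: D-Z =  4 → E
  i=12: X-E = 19 → T
  i=13: V-D = 18 → S
  i=14: S-L =  7 → H
  i=15: Z-T =  6 → G
  i=16: U-B = 19 → T
  i=17: W-J = 13 → N
  i=18: L-H =  4 → E
  i=19: X-E = 19 → T
  shifts repeat with period 7: HGTNETS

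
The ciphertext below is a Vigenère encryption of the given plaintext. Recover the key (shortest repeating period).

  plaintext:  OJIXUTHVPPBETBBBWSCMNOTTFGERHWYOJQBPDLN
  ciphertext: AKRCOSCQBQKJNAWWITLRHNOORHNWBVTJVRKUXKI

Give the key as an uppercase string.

MBJFUZVV

  i= 0: A-O = 12 → M
  i= 1: K-J =  1 → B
  i= 2: R-I =  9 → J
  i= 3: C-X =  5 → F
  i= 4: O-U = 20 → U
  i= 5: S-T = 25 → Z
  i= 6: C-H = 21 → V
  i= 7: Q-V = 21 → V
  i= 8: B-P = 12 → M
  i= 9: Q-P =  1 → B
  i=10: K-B =  9 → J
  i=11: J-E =  5 → F
  i=12: N-T = 20 → U
  i=13: A-B = 25 → Z
  i=14: W-B = 21 → V
  i=15: W-B = 21 → V
  i=16: I-W = 12 → M
  i=17: T-S =  1 → B
  i=18: L-C =  9 → J
  i=19: R-M =  5 → F
  i=20: H-N = 20 → U
  i=21: N-O = 25 → Z
  i=22: O-T = 21 → V
  i=23: O-T = 21 → V
  i=24: R-F = 12 → M
  i=25: H-G =  1 → B
  i=26: N-E =  9 → J
  i=27: W-R =  5 → F
  i=28: B-H = 20 → U
  i=29: V-W = 25 → Z
  i=30: T-Y = 21 → V
  i=31: J-O = 21 → V
  i=32: V-J = 12 → M
  i=33: R-Q =  1 → B
  i=34: K-B =  9 → J
  i=35: U-P =  5 → F
  i=36: X-D = 20 → U
  i=37: K-L = 25 → Z
  i=38: I-N = 21 → V
  shifts repeat with period 8: MBJFUZVV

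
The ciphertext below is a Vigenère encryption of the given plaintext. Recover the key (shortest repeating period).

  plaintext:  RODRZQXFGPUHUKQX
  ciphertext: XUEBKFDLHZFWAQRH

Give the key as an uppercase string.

  i= 0: X-R =  6 → G
  i= 1: U-O =  6 → G
  i= 2: E-D =  1 → B
  i= 3: B-R = 10 → K
  i= 4: K-Z = 11 → L
  i= 5: F-Q = 15 → P
  i= 6: D-X =  6 → G
  i= 7: L-F =  6 → G
  i= 8: H-G =  1 → B
  i= 9: Z-P = 10 → K
  i=10: F-U = 11 → L
  i=11: W-H = 15 → P
  i=12: A-U =  6 → G
  i=13: Q-K =  6 → G
  i=14: R-Q =  1 → B
  i=15: H-X = 10 → K
  shifts repeat with period 6: GGBKLP

GGBKLP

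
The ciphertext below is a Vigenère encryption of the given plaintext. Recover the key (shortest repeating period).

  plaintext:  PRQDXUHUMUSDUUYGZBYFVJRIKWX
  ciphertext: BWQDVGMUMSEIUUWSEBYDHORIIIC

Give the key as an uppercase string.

  i= 0: B-P = 12 → M
  i= 1: W-R =  5 → F
  i= 2: Q-Q =  0 → A
  i= 3: D-D =  0 → A
  i= 4: V-X = 24 → Y
  i= 5: G-U = 12 → M
  i= 6: M-H =  5 → F
  i= 7: U-U =  0 → A
  i= 8: M-M =  0 → A
  i= 9: S-U = 24 → Y
  i=10: E-S = 12 → M
  i=11: I-D =  5 → F
  i=12: U-U =  0 → A
  i=13: U-U =  0 → A
  i=14: W-Y = 24 → Y
  i=15: S-G = 12 → M
  i=16: E-Z =  5 → F
  i=17: B-B =  0 → A
  i=18: Y-Y =  0 → A
  i=19: D-F = 24 → Y
  i=20: H-V = 12 → M
  i=21: O-J =  5 → F
  i=22: R-R =  0 → A
  i=23: I-I =  0 → A
  i=24: I-K = 24 → Y
  i=25: I-W = 12 → M
  i=26: C-X =  5 → F
  shifts repeat with period 5: MFAAY

MFAAY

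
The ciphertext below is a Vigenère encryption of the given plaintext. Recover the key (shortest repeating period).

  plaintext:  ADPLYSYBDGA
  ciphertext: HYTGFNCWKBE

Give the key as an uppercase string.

HVEV

  i= 0: H-A =  7 → H
  i= 1: Y-D = 21 → V
  i= 2: T-P =  4 → E
  i= 3: G-L = 21 → V
  i= 4: F-Y =  7 → H
  i= 5: N-S = 21 → V
  i= 6: C-Y =  4 → E
  i= 7: W-B = 21 → V
  i= 8: K-D =  7 → H
  i= 9: B-G = 21 → V
  i=10: E-A =  4 → E
  shifts repeat with period 4: HVEV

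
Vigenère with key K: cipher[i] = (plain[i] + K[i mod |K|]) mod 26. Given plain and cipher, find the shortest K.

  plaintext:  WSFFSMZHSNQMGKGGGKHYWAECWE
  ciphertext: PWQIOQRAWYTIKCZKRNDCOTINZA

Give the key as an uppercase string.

  i= 0: P-W = 19 → T
  i= 1: W-S =  4 → E
  i= 2: Q-F = 11 → L
  i= 3: I-F =  3 → D
  i= 4: O-S = 22 → W
  i= 5: Q-M =  4 → E
  i= 6: R-Z = 18 → S
  i= 7: A-H = 19 → T
  i= 8: W-S =  4 → E
  i= 9: Y-N = 11 → L
  i=10: T-Q =  3 → D
  i=11: I-M = 22 → W
  i=12: K-G =  4 → E
  i=13: C-K = 18 → S
  i=14: Z-G = 19 → T
  i=15: K-G =  4 → E
  i=16: R-G = 11 → L
  i=17: N-K =  3 → D
  i=18: D-H = 22 → W
  i=19: C-Y =  4 → E
  i=20: O-W = 18 → S
  i=21: T-A = 19 → T
  i=22: I-E =  4 → E
  i=23: N-C = 11 → L
  i=24: Z-W =  3 → D
  i=25: A-E = 22 → W
  shifts repeat with period 7: TELDWES

TELDWES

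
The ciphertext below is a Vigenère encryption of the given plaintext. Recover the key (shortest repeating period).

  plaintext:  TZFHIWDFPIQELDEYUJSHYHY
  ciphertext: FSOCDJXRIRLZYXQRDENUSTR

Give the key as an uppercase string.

  i= 0: F-T = 12 → M
  i= 1: S-Z = 19 → T
  i= 2: O-F =  9 → J
  i= 3: C-H = 21 → V
  i= 4: D-I = 21 → V
  i= 5: J-W = 13 → N
  i= 6: X-D = 20 → U
  i= 7: R-F = 12 → M
  i= 8: I-P = 19 → T
  i= 9: R-I =  9 → J
  i=10: L-Q = 21 → V
  i=11: Z-E = 21 → V
  i=12: Y-L = 13 → N
  i=13: X-D = 20 → U
  i=14: Q-E = 12 → M
  i=15: R-Y = 19 → T
  i=16: D-U =  9 → J
  i=17: E-J = 21 → V
  i=18: N-S = 21 → V
  i=19: U-H = 13 → N
  i=20: S-Y = 20 → U
  i=21: T-H = 12 → M
  i=22: R-Y = 19 → T
  shifts repeat with period 7: MTJVVNU

MTJVVNU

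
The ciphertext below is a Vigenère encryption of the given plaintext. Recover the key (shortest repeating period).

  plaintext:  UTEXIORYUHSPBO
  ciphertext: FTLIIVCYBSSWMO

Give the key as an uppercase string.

LAH

  i= 0: F-U = 11 → L
  i= 1: T-T =  0 → A
  i= 2: L-E =  7 → H
  i= 3: I-X = 11 → L
  i= 4: I-I =  0 → A
  i= 5: V-O =  7 → H
  i= 6: C-R = 11 → L
  i= 7: Y-Y =  0 → A
  i= 8: B-U =  7 → H
  i= 9: S-H = 11 → L
  i=10: S-S =  0 → A
  i=11: W-P =  7 → H
  i=12: M-B = 11 → L
  i=13: O-O =  0 → A
  shifts repeat with period 3: LAH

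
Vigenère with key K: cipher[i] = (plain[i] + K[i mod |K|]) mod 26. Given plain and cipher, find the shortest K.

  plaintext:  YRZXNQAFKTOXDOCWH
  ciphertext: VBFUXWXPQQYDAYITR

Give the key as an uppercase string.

XKG

  i= 0: V-Y = 23 → X
  i= 1: B-R = 10 → K
  i= 2: F-Z =  6 → G
  i= 3: U-X = 23 → X
  i= 4: X-N = 10 → K
  i= 5: W-Q =  6 → G
  i= 6: X-A = 23 → X
  i= 7: P-F = 10 → K
  i= 8: Q-K =  6 → G
  i= 9: Q-T = 23 → X
  i=10: Y-O = 10 → K
  i=11: D-X =  6 → G
  i=12: A-D = 23 → X
  i=13: Y-O = 10 → K
  i=14: I-C =  6 → G
  i=15: T-W = 23 → X
  i=16: R-H = 10 → K
  shifts repeat with period 3: XKG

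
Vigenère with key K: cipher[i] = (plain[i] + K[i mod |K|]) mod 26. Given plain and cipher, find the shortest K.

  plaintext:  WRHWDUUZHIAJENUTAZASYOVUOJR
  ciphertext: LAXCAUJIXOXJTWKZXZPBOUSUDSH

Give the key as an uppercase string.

  i= 0: L-W = 15 → P
  i= 1: A-R =  9 → J
  i= 2: X-H = 16 → Q
  i= 3: C-W =  6 → G
  i= 4: A-D = 23 → X
  i= 5: U-U =  0 → A
  i= 6: J-U = 15 → P
  i= 7: I-Z =  9 → J
  i= 8: X-H = 16 → Q
  i= 9: O-I =  6 → G
  i=10: X-A = 23 → X
  i=11: J-J =  0 → A
  i=12: T-E = 15 → P
  i=13: W-N =  9 → J
  i=14: K-U = 16 → Q
  i=15: Z-T =  6 → G
  i=16: X-A = 23 → X
  i=17: Z-Z =  0 → A
  i=18: P-A = 15 → P
  i=19: B-S =  9 → J
  i=20: O-Y = 16 → Q
  i=21: U-O =  6 → G
  i=22: S-V = 23 → X
  i=23: U-U =  0 → A
  i=24: D-O = 15 → P
  i=25: S-J =  9 → J
  i=26: H-R = 16 → Q
  shifts repeat with period 6: PJQGXA

PJQGXA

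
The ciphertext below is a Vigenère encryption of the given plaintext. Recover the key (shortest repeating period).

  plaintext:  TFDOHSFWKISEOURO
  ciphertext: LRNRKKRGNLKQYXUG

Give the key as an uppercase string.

  i= 0: L-T = 18 → S
  i= 1: R-F = 12 → M
  i= 2: N-D = 10 → K
  i= 3: R-O =  3 → D
  i= 4: K-H =  3 → D
  i= 5: K-S = 18 → S
  i= 6: R-F = 12 → M
  i= 7: G-W = 10 → K
  i= 8: N-K =  3 → D
  i= 9: L-I =  3 → D
  i=10: K-S = 18 → S
  i=11: Q-E = 12 → M
  i=12: Y-O = 10 → K
  i=13: X-U =  3 → D
  i=14: U-R =  3 → D
  i=15: G-O = 18 → S
  shifts repeat with period 5: SMKDD

SMKDD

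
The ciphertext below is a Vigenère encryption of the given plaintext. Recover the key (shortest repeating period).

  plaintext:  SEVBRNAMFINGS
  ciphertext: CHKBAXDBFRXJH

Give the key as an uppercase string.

KDPAJ

  i= 0: C-S = 10 → K
  i= 1: H-E =  3 → D
  i= 2: K-V = 15 → P
  i= 3: B-B =  0 → A
  i= 4: A-R =  9 → J
  i= 5: X-N = 10 → K
  i= 6: D-A =  3 → D
  i= 7: B-M = 15 → P
  i= 8: F-F =  0 → A
  i= 9: R-I =  9 → J
  i=10: X-N = 10 → K
  i=11: J-G =  3 → D
  i=12: H-S = 15 → P
  shifts repeat with period 5: KDPAJ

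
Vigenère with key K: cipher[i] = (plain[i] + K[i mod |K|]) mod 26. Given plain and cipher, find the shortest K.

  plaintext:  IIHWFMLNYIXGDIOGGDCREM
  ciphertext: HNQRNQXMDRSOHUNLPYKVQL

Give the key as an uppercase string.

ZFJVIEM

  i= 0: H-I = 25 → Z
  i= 1: N-I =  5 → F
  i= 2: Q-H =  9 → J
  i= 3: R-W = 21 → V
  i= 4: N-F =  8 → I
  i= 5: Q-M =  4 → E
  i= 6: X-L = 12 → M
  i= 7: M-N = 25 → Z
  i= 8: D-Y =  5 → F
  i= 9: R-I =  9 → J
  i=10: S-X = 21 → V
  i=11: O-G =  8 → I
  i=12: H-D =  4 → E
  i=13: U-I = 12 → M
  i=14: N-O = 25 → Z
  i=15: L-G =  5 → F
  i=16: P-G =  9 → J
  i=17: Y-D = 21 → V
  i=18: K-C =  8 → I
  i=19: V-R =  4 → E
  i=20: Q-E = 12 → M
  i=21: L-M = 25 → Z
  shifts repeat with period 7: ZFJVIEM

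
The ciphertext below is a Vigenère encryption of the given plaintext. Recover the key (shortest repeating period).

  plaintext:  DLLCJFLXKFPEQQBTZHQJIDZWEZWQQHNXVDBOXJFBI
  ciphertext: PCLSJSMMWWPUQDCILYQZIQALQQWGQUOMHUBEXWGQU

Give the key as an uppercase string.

MRAQANBP

  i= 0: P-D = 12 → M
  i= 1: C-L = 17 → R
  i= 2: L-L =  0 → A
  i= 3: S-C = 16 → Q
  i= 4: J-J =  0 → A
  i= 5: S-F = 13 → N
  i= 6: M-L =  1 → B
  i= 7: M-X = 15 → P
  i= 8: W-K = 12 → M
  i= 9: W-F = 17 → R
  i=10: P-P =  0 → A
  i=11: U-E = 16 → Q
  i=12: Q-Q =  0 → A
  i=13: D-Q = 13 → N
  i=14: C-B =  1 → B
  i=15: I-T = 15 → P
  i=16: L-Z = 12 → M
  i=17: Y-H = 17 → R
  i=18: Q-Q =  0 → A
  i=19: Z-J = 16 → Q
  i=20: I-I =  0 → A
  i=21: Q-D = 13 → N
  i=22: A-Z =  1 → B
  i=23: L-W = 15 → P
  i=24: Q-E = 12 → M
  i=25: Q-Z = 17 → R
  i=26: W-W =  0 → A
  i=27: G-Q = 16 → Q
  i=28: Q-Q =  0 → A
  i=29: U-H = 13 → N
  i=30: O-N =  1 → B
  i=31: M-X = 15 → P
  i=32: H-V = 12 → M
  i=33: U-D = 17 → R
  i=34: B-B =  0 → A
  i=35: E-O = 16 → Q
  i=36: X-X =  0 → A
  i=37: W-J = 13 → N
  i=38: G-F =  1 → B
  i=39: Q-B = 15 → P
  i=40: U-I = 12 → M
  shifts repeat with period 8: MRAQANBP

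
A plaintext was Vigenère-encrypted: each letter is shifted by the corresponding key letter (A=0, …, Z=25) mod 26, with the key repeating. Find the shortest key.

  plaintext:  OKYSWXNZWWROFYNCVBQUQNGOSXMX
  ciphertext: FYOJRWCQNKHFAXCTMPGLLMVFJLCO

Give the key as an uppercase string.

ROQRVZPR

  i= 0: F-O = 17 → R
  i= 1: Y-K = 14 → O
  i= 2: O-Y = 16 → Q
  i= 3: J-S = 17 → R
  i= 4: R-W = 21 → V
  i= 5: W-X = 25 → Z
  i= 6: C-N = 15 → P
  i= 7: Q-Z = 17 → R
  i= 8: N-W = 17 → R
  i= 9: K-W = 14 → O
  i=10: H-R = 16 → Q
  i=11: F-O = 17 → R
  i=12: A-F = 21 → V
  i=13: X-Y = 25 → Z
  i=14: C-N = 15 → P
  i=15: T-C = 17 → R
  i=16: M-V = 17 → R
  i=17: P-B = 14 → O
  i=18: G-Q = 16 → Q
  i=19: L-U = 17 → R
  i=20: L-Q = 21 → V
  i=21: M-N = 25 → Z
  i=22: V-G = 15 → P
  i=23: F-O = 17 → R
  i=24: J-S = 17 → R
  i=25: L-X = 14 → O
  i=26: C-M = 16 → Q
  i=27: O-X = 17 → R
  shifts repeat with period 8: ROQRVZPR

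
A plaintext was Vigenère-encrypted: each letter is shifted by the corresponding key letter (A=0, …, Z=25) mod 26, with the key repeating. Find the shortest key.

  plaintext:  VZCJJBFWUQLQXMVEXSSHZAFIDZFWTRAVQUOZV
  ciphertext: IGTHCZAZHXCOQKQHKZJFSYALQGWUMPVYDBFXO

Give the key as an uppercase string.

  i= 0: I-V = 13 → N
  i= 1: G-Z =  7 → H
  i= 2: T-C = 17 → R
  i= 3: H-J = 24 → Y
  i= 4: C-J = 19 → T
  i= 5: Z-B = 24 → Y
  i= 6: A-F = 21 → V
  i= 7: Z-W =  3 → D
  i= 8: H-U = 13 → N
  i= 9: X-Q =  7 → H
  i=10: C-L = 17 → R
  i=11: O-Q = 24 → Y
  i=12: Q-X = 19 → T
  i=13: K-M = 24 → Y
  i=14: Q-V = 21 → V
  i=15: H-E =  3 → D
  i=16: K-X = 13 → N
  i=17: Z-S =  7 → H
  i=18: J-S = 17 → R
  i=19: F-H = 24 → Y
  i=20: S-Z = 19 → T
  i=21: Y-A = 24 → Y
  i=22: A-F = 21 → V
  i=23: L-I =  3 → D
  i=24: Q-D = 13 → N
  i=25: G-Z =  7 → H
  i=26: W-F = 17 → R
  i=27: U-W = 24 → Y
  i=28: M-T = 19 → T
  i=29: P-R = 24 → Y
  i=30: V-A = 21 → V
  i=31: Y-V =  3 → D
  i=32: D-Q = 13 → N
  i=33: B-U =  7 → H
  i=34: F-O = 17 → R
  i=35: X-Z = 24 → Y
  i=36: O-V = 19 → T
  shifts repeat with period 8: NHRYTYVD

NHRYTYVD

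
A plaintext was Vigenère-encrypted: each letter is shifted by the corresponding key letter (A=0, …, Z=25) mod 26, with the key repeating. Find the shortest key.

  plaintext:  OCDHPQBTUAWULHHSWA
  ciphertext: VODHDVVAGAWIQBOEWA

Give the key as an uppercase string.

  i= 0: V-O =  7 → H
  i= 1: O-C = 12 → M
  i= 2: D-D =  0 → A
  i= 3: H-H =  0 → A
  i= 4: D-P = 14 → O
  i= 5: V-Q =  5 → F
  i= 6: V-B = 20 → U
  i= 7: A-T =  7 → H
  i= 8: G-U = 12 → M
  i= 9: A-A =  0 → A
  i=10: W-W =  0 → A
  i=11: I-U = 14 → O
  i=12: Q-L =  5 → F
  i=13: B-H = 20 → U
  i=14: O-H =  7 → H
  i=15: E-S = 12 → M
  i=16: W-W =  0 → A
  i=17: A-A =  0 → A
  shifts repeat with period 7: HMAAOFU

HMAAOFU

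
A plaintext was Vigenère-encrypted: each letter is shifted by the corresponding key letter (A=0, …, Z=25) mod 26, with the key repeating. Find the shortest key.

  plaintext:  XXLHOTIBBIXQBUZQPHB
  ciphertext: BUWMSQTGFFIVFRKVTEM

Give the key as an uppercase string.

EXLF

  i= 0: B-X =  4 → E
  i= 1: U-X = 23 → X
  i= 2: W-L = 11 → L
  i= 3: M-H =  5 → F
  i= 4: S-O =  4 → E
  i= 5: Q-T = 23 → X
  i= 6: T-I = 11 → L
  i= 7: G-B =  5 → F
  i= 8: F-B =  4 → E
  i= 9: F-I = 23 → X
  i=10: I-X = 11 → L
  i=11: V-Q =  5 → F
  i=12: F-B =  4 → E
  i=13: R-U = 23 → X
  i=14: K-Z = 11 → L
  i=15: V-Q =  5 → F
  i=16: T-P =  4 → E
  i=17: E-H = 23 → X
  i=18: M-B = 11 → L
  shifts repeat with period 4: EXLF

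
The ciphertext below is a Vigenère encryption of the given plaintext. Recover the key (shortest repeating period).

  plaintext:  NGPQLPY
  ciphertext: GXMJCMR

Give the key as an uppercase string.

  i= 0: G-N = 19 → T
  i= 1: X-G = 17 → R
  i= 2: M-P = 23 → X
  i= 3: J-Q = 19 → T
  i= 4: C-L = 17 → R
  i= 5: M-P = 23 → X
  i= 6: R-Y = 19 → T
  shifts repeat with period 3: TRX

TRX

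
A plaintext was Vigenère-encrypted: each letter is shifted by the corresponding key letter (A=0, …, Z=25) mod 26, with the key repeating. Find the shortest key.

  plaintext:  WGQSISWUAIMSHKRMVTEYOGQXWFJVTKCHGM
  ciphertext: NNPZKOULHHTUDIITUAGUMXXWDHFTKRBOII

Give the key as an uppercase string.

  i= 0: N-W = 17 → R
  i= 1: N-G =  7 → H
  i= 2: P-Q = 25 → Z
  i= 3: Z-S =  7 → H
  i= 4: K-I =  2 → C
  i= 5: O-S = 22 → W
  i= 6: U-W = 24 → Y
  i= 7: L-U = 17 → R
  i= 8: H-A =  7 → H
  i= 9: H-I = 25 → Z
  i=10: T-M =  7 → H
  i=11: U-S =  2 → C
  i=12: D-H = 22 → W
  i=13: I-K = 24 → Y
  i=14: I-R = 17 → R
  i=15: T-M =  7 → H
  i=16: U-V = 25 → Z
  i=17: A-T =  7 → H
  i=18: G-E =  2 → C
  i=19: U-Y = 22 → W
  i=20: M-O = 24 → Y
  i=21: X-G = 17 → R
  i=22: X-Q =  7 → H
  i=23: W-X = 25 → Z
  i=24: D-W =  7 → H
  i=25: H-F =  2 → C
  i=26: F-J = 22 → W
  i=27: T-V = 24 → Y
  i=28: K-T = 17 → R
  i=29: R-K =  7 → H
  i=30: B-C = 25 → Z
  i=31: O-H =  7 → H
  i=32: I-G =  2 → C
  i=33: I-M = 22 → W
  shifts repeat with period 7: RHZHCWY

RHZHCWY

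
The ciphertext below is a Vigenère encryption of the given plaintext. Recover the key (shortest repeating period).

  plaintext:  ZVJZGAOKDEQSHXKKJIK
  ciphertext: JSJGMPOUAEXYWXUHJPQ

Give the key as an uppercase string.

KXAHGPA

  i= 0: J-Z = 10 → K
  i= 1: S-V = 23 → X
  i= 2: J-J =  0 → A
  i= 3: G-Z =  7 → H
  i= 4: M-G =  6 → G
  i= 5: P-A = 15 → P
  i= 6: O-O =  0 → A
  i= 7: U-K = 10 → K
  i= 8: A-D = 23 → X
  i= 9: E-E =  0 → A
  i=10: X-Q =  7 → H
  i=11: Y-S =  6 → G
  i=12: W-H = 15 → P
  i=13: X-X =  0 → A
  i=14: U-K = 10 → K
  i=15: H-K = 23 → X
  i=16: J-J =  0 → A
  i=17: P-I =  7 → H
  i=18: Q-K =  6 → G
  shifts repeat with period 7: KXAHGPA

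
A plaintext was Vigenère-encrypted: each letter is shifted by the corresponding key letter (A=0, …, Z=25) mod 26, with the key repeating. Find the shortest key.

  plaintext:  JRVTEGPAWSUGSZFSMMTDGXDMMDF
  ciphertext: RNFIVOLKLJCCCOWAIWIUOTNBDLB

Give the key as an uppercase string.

  i= 0: R-J =  8 → I
  i= 1: N-R = 22 → W
  i= 2: F-V = 10 → K
  i= 3: I-T = 15 → P
  i= 4: V-E = 17 → R
  i= 5: O-G =  8 → I
  i= 6: L-P = 22 → W
  i= 7: K-A = 10 → K
  i= 8: L-W = 15 → P
  i= 9: J-S = 17 → R
  i=10: C-U =  8 → I
  i=11: C-G = 22 → W
  i=12: C-S = 10 → K
  i=13: O-Z = 15 → P
  i=14: W-F = 17 → R
  i=15: A-S =  8 → I
  i=16: I-M = 22 → W
  i=17: W-M = 10 → K
  i=18: I-T = 15 → P
  i=19: U-D = 17 → R
  i=20: O-G =  8 → I
  i=21: T-X = 22 → W
  i=22: N-D = 10 → K
  i=23: B-M = 15 → P
  i=24: D-M = 17 → R
  i=25: L-D =  8 → I
  i=26: B-F = 22 → W
  shifts repeat with period 5: IWKPR

IWKPR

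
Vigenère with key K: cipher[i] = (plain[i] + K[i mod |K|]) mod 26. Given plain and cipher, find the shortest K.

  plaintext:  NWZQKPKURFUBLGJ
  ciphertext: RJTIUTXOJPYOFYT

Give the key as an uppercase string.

ENUSK

  i= 0: R-N =  4 → E
  i= 1: J-W = 13 → N
  i= 2: T-Z = 20 → U
  i= 3: I-Q = 18 → S
  i= 4: U-K = 10 → K
  i= 5: T-P =  4 → E
  i= 6: X-K = 13 → N
  i= 7: O-U = 20 → U
  i= 8: J-R = 18 → S
  i= 9: P-F = 10 → K
  i=10: Y-U =  4 → E
  i=11: O-B = 13 → N
  i=12: F-L = 20 → U
  i=13: Y-G = 18 → S
  i=14: T-J = 10 → K
  shifts repeat with period 5: ENUSK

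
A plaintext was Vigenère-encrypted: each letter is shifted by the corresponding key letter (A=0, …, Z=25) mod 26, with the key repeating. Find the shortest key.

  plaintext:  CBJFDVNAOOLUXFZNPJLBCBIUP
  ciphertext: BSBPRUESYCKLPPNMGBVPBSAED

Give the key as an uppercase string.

ZRSKO

  i= 0: B-C = 25 → Z
  i= 1: S-B = 17 → R
  i= 2: B-J = 18 → S
  i= 3: P-F = 10 → K
  i= 4: R-D = 14 → O
  i= 5: U-V = 25 → Z
  i= 6: E-N = 17 → R
  i= 7: S-A = 18 → S
  i= 8: Y-O = 10 → K
  i= 9: C-O = 14 → O
  i=10: K-L = 25 → Z
  i=11: L-U = 17 → R
  i=12: P-X = 18 → S
  i=13: P-F = 10 → K
  i=14: N-Z = 14 → O
  i=15: M-N = 25 → Z
  i=16: G-P = 17 → R
  i=17: B-J = 18 → S
  i=18: V-L = 10 → K
  i=19: P-B = 14 → O
  i=20: B-C = 25 → Z
  i=21: S-B = 17 → R
  i=22: A-I = 18 → S
  i=23: E-U = 10 → K
  i=24: D-P = 14 → O
  shifts repeat with period 5: ZRSKO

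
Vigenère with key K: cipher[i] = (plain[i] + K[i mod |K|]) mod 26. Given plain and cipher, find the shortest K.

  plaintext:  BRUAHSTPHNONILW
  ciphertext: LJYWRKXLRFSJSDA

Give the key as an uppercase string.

KSEW

  i= 0: L-B = 10 → K
  i= 1: J-R = 18 → S
  i= 2: Y-U =  4 → E
  i= 3: W-A = 22 → W
  i= 4: R-H = 10 → K
  i= 5: K-S = 18 → S
  i= 6: X-T =  4 → E
  i= 7: L-P = 22 → W
  i= 8: R-H = 10 → K
  i= 9: F-N = 18 → S
  i=10: S-O =  4 → E
  i=11: J-N = 22 → W
  i=12: S-I = 10 → K
  i=13: D-L = 18 → S
  i=14: A-W =  4 → E
  shifts repeat with period 4: KSEW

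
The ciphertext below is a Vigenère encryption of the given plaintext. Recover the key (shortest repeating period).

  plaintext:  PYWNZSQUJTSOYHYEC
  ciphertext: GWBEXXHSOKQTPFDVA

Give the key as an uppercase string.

  i= 0: G-P = 17 → R
  i= 1: W-Y = 24 → Y
  i= 2: B-W =  5 → F
  i= 3: E-N = 17 → R
  i= 4: X-Z = 24 → Y
  i= 5: X-S =  5 → F
  i= 6: H-Q = 17 → R
  i= 7: S-U = 24 → Y
  i= 8: O-J =  5 → F
  i= 9: K-T = 17 → R
  i=10: Q-S = 24 → Y
  i=11: T-O =  5 → F
  i=12: P-Y = 17 → R
  i=13: F-H = 24 → Y
  i=14: D-Y =  5 → F
  i=15: V-E = 17 → R
  i=16: A-C = 24 → Y
  shifts repeat with period 3: RYF

RYF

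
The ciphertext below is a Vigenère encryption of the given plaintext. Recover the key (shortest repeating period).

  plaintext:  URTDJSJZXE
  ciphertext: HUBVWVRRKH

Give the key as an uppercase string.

  i= 0: H-U = 13 → N
  i= 1: U-R =  3 → D
  i= 2: B-T =  8 → I
  i= 3: V-D = 18 → S
  i= 4: W-J = 13 → N
  i= 5: V-S =  3 → D
  i= 6: R-J =  8 → I
  i= 7: R-Z = 18 → S
  i= 8: K-X = 13 → N
  i= 9: H-E =  3 → D
  shifts repeat with period 4: NDIS

NDIS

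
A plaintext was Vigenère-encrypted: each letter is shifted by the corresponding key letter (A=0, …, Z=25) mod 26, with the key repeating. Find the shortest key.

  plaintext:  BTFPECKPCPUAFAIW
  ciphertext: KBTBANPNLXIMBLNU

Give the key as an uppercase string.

JIOMWLFY

  i= 0: K-B =  9 → J
  i= 1: B-T =  8 → I
  i= 2: T-F = 14 → O
  i= 3: B-P = 12 → M
  i= 4: A-E = 22 → W
  i= 5: N-C = 11 → L
  i= 6: P-K =  5 → F
  i= 7: N-P = 24 → Y
  i= 8: L-C =  9 → J
  i= 9: X-P =  8 → I
  i=10: I-U = 14 → O
  i=11: M-A = 12 → M
  i=12: B-F = 22 → W
  i=13: L-A = 11 → L
  i=14: N-I =  5 → F
  i=15: U-W = 24 → Y
  shifts repeat with period 8: JIOMWLFY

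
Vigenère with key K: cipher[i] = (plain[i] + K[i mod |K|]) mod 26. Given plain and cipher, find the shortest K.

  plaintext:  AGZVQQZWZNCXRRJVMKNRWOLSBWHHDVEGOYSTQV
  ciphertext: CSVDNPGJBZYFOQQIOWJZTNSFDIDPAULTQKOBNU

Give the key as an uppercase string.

  i= 0: C-A =  2 → C
  i= 1: S-G = 12 → M
  i= 2: V-Z = 22 → W
  i= 3: D-V =  8 → I
  i= 4: N-Q = 23 → X
  i= 5: P-Q = 25 → Z
  i= 6: G-Z =  7 → H
  i= 7: J-W = 13 → N
  i= 8: B-Z =  2 → C
  i= 9: Z-N = 12 → M
  i=10: Y-C = 22 → W
  i=11: F-X =  8 → I
  i=12: O-R = 23 → X
  i=13: Q-R = 25 → Z
  i=14: Q-J =  7 → H
  i=15: I-V = 13 → N
  i=16: O-M =  2 → C
  i=17: W-K = 12 → M
  i=18: J-N = 22 → W
  i=19: Z-R =  8 → I
  i=20: T-W = 23 → X
  i=21: N-O = 25 → Z
  i=22: S-L =  7 → H
  i=23: F-S = 13 → N
  i=24: D-B =  2 → C
  i=25: I-W = 12 → M
  i=26: D-H = 22 → W
  i=27: P-H =  8 → I
  i=28: A-D = 23 → X
  i=29: U-V = 25 → Z
  i=30: L-E =  7 → H
  i=31: T-G = 13 → N
  i=32: Q-O =  2 → C
  i=33: K-Y = 12 → M
  i=34: O-S = 22 → W
  i=35: B-T =  8 → I
  i=36: N-Q = 23 → X
  i=37: U-V = 25 → Z
  shifts repeat with period 8: CMWIXZHN

CMWIXZHN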